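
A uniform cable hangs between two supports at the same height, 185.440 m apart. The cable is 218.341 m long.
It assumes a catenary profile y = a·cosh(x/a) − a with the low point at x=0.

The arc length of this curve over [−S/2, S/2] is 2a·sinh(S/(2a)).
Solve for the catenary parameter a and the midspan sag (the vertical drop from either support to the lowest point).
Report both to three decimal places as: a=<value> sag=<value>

a=92.166 sag=50.707

seed: a₀ = √(S³/(24(L−S))) = √(185.440³/(24·32.901)) = 89.865906
iter 1: u=1.031759  f(a)=+1.796e+00  f'(a)=-8.132e-01  a ← 89.865906 − (+1.796e+00/-8.132e-01) = 92.074788
iter 2: u=1.007007  f(a)=+6.836e-02  f'(a)=-7.524e-01  a ← 92.074788 − (+6.836e-02/-7.524e-01) = 92.165648
iter 3: u=1.006015  f(a)=+1.077e-04  f'(a)=-7.500e-01  a ← 92.165648 − (+1.077e-04/-7.500e-01) = 92.165791
iter 4: u=1.006013  f(a)=+2.682e-10  f'(a)=-7.500e-01  a ← 92.165791 − (+2.682e-10/-7.500e-01) = 92.165791
iter 5: u=1.006013  f(a)=+0.000e+00  f'(a)=-7.500e-01  a ← 92.165791 − (+0.000e+00/-7.500e-01) = 92.165791
converged: |Δa| < 1e-12 after 5 iterations
sag = a·(cosh(S/(2a)) − 1) = 92.165791·(cosh(1.006013) − 1) = 50.707338
T_max/T_min = cosh(S/(2a)) = 1.550175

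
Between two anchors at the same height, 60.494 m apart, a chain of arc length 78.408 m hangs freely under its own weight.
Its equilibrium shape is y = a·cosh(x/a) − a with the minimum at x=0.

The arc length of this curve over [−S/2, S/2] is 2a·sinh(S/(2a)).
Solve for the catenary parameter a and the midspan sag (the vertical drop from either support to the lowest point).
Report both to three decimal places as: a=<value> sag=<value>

seed: a₀ = √(S³/(24(L−S))) = √(60.494³/(24·17.914)) = 22.691675
iter 1: u=1.332956  f(a)=+1.660e+00  f'(a)=-1.878e+00  a ← 22.691675 − (+1.660e+00/-1.878e+00) = 23.575918
iter 2: u=1.282962  f(a)=+1.020e-01  f'(a)=-1.654e+00  a ← 23.575918 − (+1.020e-01/-1.654e+00) = 23.637596
iter 3: u=1.279614  f(a)=+4.405e-04  f'(a)=-1.639e+00  a ← 23.637596 − (+4.405e-04/-1.639e+00) = 23.637865
iter 4: u=1.279599  f(a)=+8.295e-09  f'(a)=-1.639e+00  a ← 23.637865 − (+8.295e-09/-1.639e+00) = 23.637865
iter 5: u=1.279599  f(a)=+0.000e+00  f'(a)=-1.639e+00  a ← 23.637865 − (+0.000e+00/-1.639e+00) = 23.637865
converged: |Δa| < 1e-12 after 5 iterations
sag = a·(cosh(S/(2a)) − 1) = 23.637865·(cosh(1.279599) − 1) = 22.140976
T_max/T_min = cosh(S/(2a)) = 1.936674

a=23.638 sag=22.141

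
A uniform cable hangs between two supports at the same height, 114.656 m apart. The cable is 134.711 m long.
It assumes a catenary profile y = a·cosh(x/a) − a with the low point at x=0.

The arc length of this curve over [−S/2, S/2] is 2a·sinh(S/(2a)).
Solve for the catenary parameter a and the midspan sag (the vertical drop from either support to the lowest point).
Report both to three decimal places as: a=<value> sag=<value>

a=57.373 sag=31.105

seed: a₀ = √(S³/(24(L−S))) = √(114.656³/(24·20.055)) = 55.960067
iter 1: u=1.024445  f(a)=+1.079e+00  f'(a)=-7.949e-01  a ← 55.960067 − (+1.079e+00/-7.949e-01) = 57.317611
iter 2: u=1.000181  f(a)=+4.051e-02  f'(a)=-7.362e-01  a ← 57.317611 − (+4.051e-02/-7.362e-01) = 57.372643
iter 3: u=0.999222  f(a)=+6.205e-05  f'(a)=-7.339e-01  a ← 57.372643 − (+6.205e-05/-7.339e-01) = 57.372728
iter 4: u=0.999220  f(a)=+1.460e-10  f'(a)=-7.339e-01  a ← 57.372728 − (+1.460e-10/-7.339e-01) = 57.372728
iter 5: u=0.999220  f(a)=+0.000e+00  f'(a)=-7.339e-01  a ← 57.372728 − (+0.000e+00/-7.339e-01) = 57.372728
converged: |Δa| < 1e-12 after 5 iterations
sag = a·(cosh(S/(2a)) − 1) = 57.372728·(cosh(0.999220) − 1) = 31.105480
T_max/T_min = cosh(S/(2a)) = 1.542165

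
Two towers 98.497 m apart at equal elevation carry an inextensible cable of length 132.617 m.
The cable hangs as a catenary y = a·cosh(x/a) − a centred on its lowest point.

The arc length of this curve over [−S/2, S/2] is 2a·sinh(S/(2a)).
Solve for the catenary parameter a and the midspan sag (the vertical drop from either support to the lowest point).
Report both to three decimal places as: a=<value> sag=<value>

a=35.811 sag=39.550

seed: a₀ = √(S³/(24(L−S))) = √(98.497³/(24·34.120)) = 34.160512
iter 1: u=1.441679  f(a)=+3.726e+00  f'(a)=-2.445e+00  a ← 34.160512 − (+3.726e+00/-2.445e+00) = 35.684711
iter 2: u=1.380101  f(a)=+2.639e-01  f'(a)=-2.110e+00  a ← 35.684711 − (+2.639e-01/-2.110e+00) = 35.809807
iter 3: u=1.375280  f(a)=+1.547e-03  f'(a)=-2.085e+00  a ← 35.809807 − (+1.547e-03/-2.085e+00) = 35.810548
iter 4: u=1.375251  f(a)=+5.383e-08  f'(a)=-2.085e+00  a ← 35.810548 − (+5.383e-08/-2.085e+00) = 35.810549
iter 5: u=1.375251  f(a)=+0.000e+00  f'(a)=-2.085e+00  a ← 35.810549 − (+0.000e+00/-2.085e+00) = 35.810549
converged: |Δa| < 1e-12 after 5 iterations
sag = a·(cosh(S/(2a)) − 1) = 35.810549·(cosh(1.375251) − 1) = 39.550002
T_max/T_min = cosh(S/(2a)) = 2.104423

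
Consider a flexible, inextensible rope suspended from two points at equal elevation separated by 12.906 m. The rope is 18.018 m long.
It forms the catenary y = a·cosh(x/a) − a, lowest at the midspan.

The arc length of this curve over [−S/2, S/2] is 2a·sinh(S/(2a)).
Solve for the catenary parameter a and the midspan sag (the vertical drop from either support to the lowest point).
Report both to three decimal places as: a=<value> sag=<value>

seed: a₀ = √(S³/(24(L−S))) = √(12.906³/(24·5.112)) = 4.185877
iter 1: u=1.541612  f(a)=+6.430e-01  f'(a)=-3.074e+00  a ← 4.185877 − (+6.430e-01/-3.074e+00) = 4.395013
iter 2: u=1.468255  f(a)=+5.133e-02  f'(a)=-2.602e+00  a ← 4.395013 − (+5.133e-02/-2.602e+00) = 4.414743
iter 3: u=1.461693  f(a)=+3.898e-04  f'(a)=-2.562e+00  a ← 4.414743 − (+3.898e-04/-2.562e+00) = 4.414896
iter 4: u=1.461643  f(a)=+2.286e-08  f'(a)=-2.562e+00  a ← 4.414896 − (+2.286e-08/-2.562e+00) = 4.414896
iter 5: u=1.461643  f(a)=-3.553e-15  f'(a)=-2.562e+00  a ← 4.414896 − (-3.553e-15/-2.562e+00) = 4.414896
converged: |Δa| < 1e-12 after 5 iterations
sag = a·(cosh(S/(2a)) − 1) = 4.414896·(cosh(1.461643) − 1) = 5.617720
T_max/T_min = cosh(S/(2a)) = 2.272447

a=4.415 sag=5.618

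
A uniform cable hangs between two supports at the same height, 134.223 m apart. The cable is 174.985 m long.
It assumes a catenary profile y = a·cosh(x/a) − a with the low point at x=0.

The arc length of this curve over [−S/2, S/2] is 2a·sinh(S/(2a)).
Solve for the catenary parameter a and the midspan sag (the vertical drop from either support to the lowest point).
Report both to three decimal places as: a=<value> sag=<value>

a=51.840 sag=49.857

seed: a₀ = √(S³/(24(L−S))) = √(134.223³/(24·40.762)) = 49.717244
iter 1: u=1.349864  f(a)=+3.879e+00  f'(a)=-1.959e+00  a ← 49.717244 − (+3.879e+00/-1.959e+00) = 51.697662
iter 2: u=1.298153  f(a)=+2.438e-01  f'(a)=-1.719e+00  a ← 51.697662 − (+2.438e-01/-1.719e+00) = 51.839457
iter 3: u=1.294603  f(a)=+1.106e-03  f'(a)=-1.704e+00  a ← 51.839457 − (+1.106e-03/-1.704e+00) = 51.840106
iter 4: u=1.294586  f(a)=+2.300e-08  f'(a)=-1.704e+00  a ← 51.840106 − (+2.300e-08/-1.704e+00) = 51.840106
iter 5: u=1.294586  f(a)=+2.842e-14  f'(a)=-1.704e+00  a ← 51.840106 − (+2.842e-14/-1.704e+00) = 51.840106
converged: |Δa| < 1e-12 after 5 iterations
sag = a·(cosh(S/(2a)) − 1) = 51.840106·(cosh(1.294586) − 1) = 49.857161
T_max/T_min = cosh(S/(2a)) = 1.961749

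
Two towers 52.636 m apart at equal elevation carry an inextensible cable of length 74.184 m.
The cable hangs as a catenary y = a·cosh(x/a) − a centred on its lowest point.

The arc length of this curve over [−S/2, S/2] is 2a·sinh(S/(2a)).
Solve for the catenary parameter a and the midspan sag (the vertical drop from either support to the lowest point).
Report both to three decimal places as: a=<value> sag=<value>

seed: a₀ = √(S³/(24(L−S))) = √(52.636³/(24·21.548)) = 16.792494
iter 1: u=1.567248  f(a)=+2.807e+00  f'(a)=-3.255e+00  a ← 16.792494 − (+2.807e+00/-3.255e+00) = 17.654816
iter 2: u=1.490698  f(a)=+2.307e-01  f'(a)=-2.740e+00  a ← 17.654816 − (+2.307e-01/-2.740e+00) = 17.739011
iter 3: u=1.483623  f(a)=+1.867e-03  f'(a)=-2.696e+00  a ← 17.739011 − (+1.867e-03/-2.696e+00) = 17.739703
iter 4: u=1.483565  f(a)=+1.244e-07  f'(a)=-2.695e+00  a ← 17.739703 − (+1.244e-07/-2.695e+00) = 17.739703
iter 5: u=1.483565  f(a)=-1.421e-14  f'(a)=-2.695e+00  a ← 17.739703 − (-1.421e-14/-2.695e+00) = 17.739703
converged: |Δa| < 1e-12 after 5 iterations
sag = a·(cosh(S/(2a)) − 1) = 17.739703·(cosh(1.483565) − 1) = 23.376152
T_max/T_min = cosh(S/(2a)) = 2.317731

a=17.740 sag=23.376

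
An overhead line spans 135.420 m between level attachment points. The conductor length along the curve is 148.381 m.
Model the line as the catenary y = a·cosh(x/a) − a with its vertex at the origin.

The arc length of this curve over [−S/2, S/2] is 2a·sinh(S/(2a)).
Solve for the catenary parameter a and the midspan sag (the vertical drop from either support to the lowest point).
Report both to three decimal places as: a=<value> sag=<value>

a=90.606 sag=26.499

seed: a₀ = √(S³/(24(L−S))) = √(135.420³/(24·12.961)) = 89.350984
iter 1: u=0.757798  f(a)=+3.773e-01  f'(a)=-3.071e-01  a ← 89.350984 − (+3.773e-01/-3.071e-01) = 90.579420
iter 2: u=0.747521  f(a)=+7.921e-03  f'(a)=-2.943e-01  a ← 90.579420 − (+7.921e-03/-2.943e-01) = 90.606332
iter 3: u=0.747299  f(a)=+3.658e-06  f'(a)=-2.941e-01  a ← 90.606332 − (+3.658e-06/-2.941e-01) = 90.606344
iter 4: u=0.747299  f(a)=+7.958e-13  f'(a)=-2.941e-01  a ← 90.606344 − (+7.958e-13/-2.941e-01) = 90.606344
converged: |Δa| < 1e-12 after 4 iterations
sag = a·(cosh(S/(2a)) − 1) = 90.606344·(cosh(0.747299) − 1) = 26.499334
T_max/T_min = cosh(S/(2a)) = 1.292467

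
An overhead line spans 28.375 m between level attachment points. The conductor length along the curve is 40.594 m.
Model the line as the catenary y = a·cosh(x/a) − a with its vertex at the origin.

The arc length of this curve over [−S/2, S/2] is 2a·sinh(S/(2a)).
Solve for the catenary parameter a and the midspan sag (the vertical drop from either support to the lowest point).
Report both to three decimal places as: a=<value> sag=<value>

a=9.348 sag=12.998

seed: a₀ = √(S³/(24(L−S))) = √(28.375³/(24·12.219)) = 8.826334
iter 1: u=1.607406  f(a)=+1.679e+00  f'(a)=-3.553e+00  a ← 8.826334 − (+1.679e+00/-3.553e+00) = 9.298901
iter 2: u=1.525718  f(a)=+1.443e-01  f'(a)=-2.967e+00  a ← 9.298901 − (+1.443e-01/-2.967e+00) = 9.347536
iter 3: u=1.517780  f(a)=+1.287e-03  f'(a)=-2.914e+00  a ← 9.347536 − (+1.287e-03/-2.914e+00) = 9.347978
iter 4: u=1.517708  f(a)=+1.043e-07  f'(a)=-2.914e+00  a ← 9.347978 − (+1.043e-07/-2.914e+00) = 9.347978
iter 5: u=1.517708  f(a)=-1.421e-14  f'(a)=-2.914e+00  a ← 9.347978 − (-1.421e-14/-2.914e+00) = 9.347978
converged: |Δa| < 1e-12 after 5 iterations
sag = a·(cosh(S/(2a)) − 1) = 9.347978·(cosh(1.517708) − 1) = 12.998228
T_max/T_min = cosh(S/(2a)) = 2.390485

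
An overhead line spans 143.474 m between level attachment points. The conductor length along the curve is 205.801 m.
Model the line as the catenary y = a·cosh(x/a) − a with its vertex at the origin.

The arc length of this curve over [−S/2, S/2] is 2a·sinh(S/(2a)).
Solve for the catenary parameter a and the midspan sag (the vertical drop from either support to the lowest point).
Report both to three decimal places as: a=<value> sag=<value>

seed: a₀ = √(S³/(24(L−S))) = √(143.474³/(24·62.327)) = 44.434068
iter 1: u=1.614459  f(a)=+8.645e+00  f'(a)=-3.608e+00  a ← 44.434068 − (+8.645e+00/-3.608e+00) = 46.830241
iter 2: u=1.531852  f(a)=+7.486e-01  f'(a)=-3.008e+00  a ← 46.830241 − (+7.486e-01/-3.008e+00) = 47.079111
iter 3: u=1.523754  f(a)=+6.788e-03  f'(a)=-2.954e+00  a ← 47.079111 − (+6.788e-03/-2.954e+00) = 47.081409
iter 4: u=1.523680  f(a)=+5.693e-07  f'(a)=-2.953e+00  a ← 47.081409 − (+5.693e-07/-2.953e+00) = 47.081409
iter 5: u=1.523680  f(a)=-2.842e-14  f'(a)=-2.953e+00  a ← 47.081409 − (-2.842e-14/-2.953e+00) = 47.081409
converged: |Δa| < 1e-12 after 5 iterations
sag = a·(cosh(S/(2a)) − 1) = 47.081409·(cosh(1.523680) − 1) = 66.078531
T_max/T_min = cosh(S/(2a)) = 2.403495

a=47.081 sag=66.079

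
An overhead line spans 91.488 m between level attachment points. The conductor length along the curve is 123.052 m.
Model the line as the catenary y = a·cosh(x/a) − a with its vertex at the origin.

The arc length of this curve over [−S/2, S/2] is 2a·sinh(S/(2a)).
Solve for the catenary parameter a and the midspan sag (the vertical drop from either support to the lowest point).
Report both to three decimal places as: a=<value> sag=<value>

seed: a₀ = √(S³/(24(L−S))) = √(91.488³/(24·31.564)) = 31.793956
iter 1: u=1.438764  f(a)=+3.433e+00  f'(a)=-2.428e+00  a ← 31.793956 − (+3.433e+00/-2.428e+00) = 33.207668
iter 2: u=1.377513  f(a)=+2.422e-01  f'(a)=-2.096e+00  a ← 33.207668 − (+2.422e-01/-2.096e+00) = 33.323209
iter 3: u=1.372737  f(a)=+1.409e-03  f'(a)=-2.072e+00  a ← 33.323209 − (+1.409e-03/-2.072e+00) = 33.323889
iter 4: u=1.372709  f(a)=+4.825e-08  f'(a)=-2.072e+00  a ← 33.323889 − (+4.825e-08/-2.072e+00) = 33.323889
iter 5: u=1.372709  f(a)=-1.421e-14  f'(a)=-2.072e+00  a ← 33.323889 − (-1.421e-14/-2.072e+00) = 33.323889
converged: |Δa| < 1e-12 after 5 iterations
sag = a·(cosh(S/(2a)) − 1) = 33.323889·(cosh(1.372709) − 1) = 36.647036
T_max/T_min = cosh(S/(2a)) = 2.099723

a=33.324 sag=36.647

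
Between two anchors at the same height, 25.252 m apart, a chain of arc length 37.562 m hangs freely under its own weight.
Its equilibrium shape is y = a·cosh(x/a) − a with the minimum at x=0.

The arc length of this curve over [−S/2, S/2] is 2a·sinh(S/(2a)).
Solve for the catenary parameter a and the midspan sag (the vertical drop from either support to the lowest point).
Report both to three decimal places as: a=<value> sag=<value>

a=7.871 sag=12.492

seed: a₀ = √(S³/(24(L−S))) = √(25.252³/(24·12.310)) = 7.382595
iter 1: u=1.710239  f(a)=+1.931e+00  f'(a)=-4.418e+00  a ← 7.382595 − (+1.931e+00/-4.418e+00) = 7.819656
iter 2: u=1.614649  f(a)=+1.848e-01  f'(a)=-3.610e+00  a ← 7.819656 − (+1.848e-01/-3.610e+00) = 7.870842
iter 3: u=1.604149  f(a)=+2.087e-03  f'(a)=-3.528e+00  a ← 7.870842 − (+2.087e-03/-3.528e+00) = 7.871433
iter 4: u=1.604028  f(a)=+2.728e-07  f'(a)=-3.527e+00  a ← 7.871433 − (+2.728e-07/-3.527e+00) = 7.871433
iter 5: u=1.604028  f(a)=+0.000e+00  f'(a)=-3.527e+00  a ← 7.871433 − (+0.000e+00/-3.527e+00) = 7.871433
converged: |Δa| < 1e-12 after 5 iterations
sag = a·(cosh(S/(2a)) − 1) = 7.871433·(cosh(1.604028) − 1) = 12.492393
T_max/T_min = cosh(S/(2a)) = 2.587054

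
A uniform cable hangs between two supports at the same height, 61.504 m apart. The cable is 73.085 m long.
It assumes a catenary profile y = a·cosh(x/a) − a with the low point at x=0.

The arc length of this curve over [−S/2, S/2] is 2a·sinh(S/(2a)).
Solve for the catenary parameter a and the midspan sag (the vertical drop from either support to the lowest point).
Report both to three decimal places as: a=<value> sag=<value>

a=29.716 sag=17.384

seed: a₀ = √(S³/(24(L−S))) = √(61.504³/(24·11.581)) = 28.931862
iter 1: u=1.062911  f(a)=+6.721e-01  f'(a)=-8.947e-01  a ← 28.931862 − (+6.721e-01/-8.947e-01) = 29.683000
iter 2: u=1.036014  f(a)=+2.706e-02  f'(a)=-8.240e-01  a ← 29.683000 − (+2.706e-02/-8.240e-01) = 29.715843
iter 3: u=1.034869  f(a)=+4.796e-05  f'(a)=-8.211e-01  a ← 29.715843 − (+4.796e-05/-8.211e-01) = 29.715901
iter 4: u=1.034867  f(a)=+1.512e-10  f'(a)=-8.211e-01  a ← 29.715901 − (+1.512e-10/-8.211e-01) = 29.715901
iter 5: u=1.034867  f(a)=+0.000e+00  f'(a)=-8.211e-01  a ← 29.715901 − (+0.000e+00/-8.211e-01) = 29.715901
converged: |Δa| < 1e-12 after 5 iterations
sag = a·(cosh(S/(2a)) − 1) = 29.715901·(cosh(1.034867) − 1) = 17.383877
T_max/T_min = cosh(S/(2a)) = 1.585003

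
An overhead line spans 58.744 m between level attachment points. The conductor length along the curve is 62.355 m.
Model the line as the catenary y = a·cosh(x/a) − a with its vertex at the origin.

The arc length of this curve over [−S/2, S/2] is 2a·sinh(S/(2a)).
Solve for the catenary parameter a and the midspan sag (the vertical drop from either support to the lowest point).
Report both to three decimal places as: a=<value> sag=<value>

seed: a₀ = √(S³/(24(L−S))) = √(58.744³/(24·3.611)) = 48.364412
iter 1: u=0.607306  f(a)=+6.718e-02  f'(a)=-1.549e-01  a ← 48.364412 − (+6.718e-02/-1.549e-01) = 48.798086
iter 2: u=0.601909  f(a)=+9.143e-04  f'(a)=-1.507e-01  a ← 48.798086 − (+9.143e-04/-1.507e-01) = 48.804152
iter 3: u=0.601834  f(a)=+1.745e-07  f'(a)=-1.507e-01  a ← 48.804152 − (+1.745e-07/-1.507e-01) = 48.804153
iter 4: u=0.601834  f(a)=+0.000e+00  f'(a)=-1.507e-01  a ← 48.804153 − (+0.000e+00/-1.507e-01) = 48.804153
converged: |Δa| < 1e-12 after 4 iterations
sag = a·(cosh(S/(2a)) − 1) = 48.804153·(cosh(0.601834) − 1) = 9.108556
T_max/T_min = cosh(S/(2a)) = 1.186635

a=48.804 sag=9.109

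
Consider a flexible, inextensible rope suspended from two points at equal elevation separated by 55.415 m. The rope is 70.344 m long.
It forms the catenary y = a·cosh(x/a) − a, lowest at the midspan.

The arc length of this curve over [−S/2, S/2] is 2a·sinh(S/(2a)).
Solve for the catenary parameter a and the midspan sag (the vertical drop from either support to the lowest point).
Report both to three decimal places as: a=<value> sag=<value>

seed: a₀ = √(S³/(24(L−S))) = √(55.415³/(24·14.929)) = 21.793151
iter 1: u=1.271386  f(a)=+1.254e+00  f'(a)=-1.605e+00  a ← 21.793151 − (+1.254e+00/-1.605e+00) = 22.574652
iter 2: u=1.227372  f(a)=+7.061e-02  f'(a)=-1.429e+00  a ← 22.574652 − (+7.061e-02/-1.429e+00) = 22.624080
iter 3: u=1.224691  f(a)=+2.534e-04  f'(a)=-1.418e+00  a ← 22.624080 − (+2.534e-04/-1.418e+00) = 22.624259
iter 4: u=1.224681  f(a)=+3.291e-09  f'(a)=-1.418e+00  a ← 22.624259 − (+3.291e-09/-1.418e+00) = 22.624259
iter 5: u=1.224681  f(a)=+0.000e+00  f'(a)=-1.418e+00  a ← 22.624259 − (+0.000e+00/-1.418e+00) = 22.624259
converged: |Δa| < 1e-12 after 5 iterations
sag = a·(cosh(S/(2a)) − 1) = 22.624259·(cosh(1.224681) − 1) = 19.195912
T_max/T_min = cosh(S/(2a)) = 1.848466

a=22.624 sag=19.196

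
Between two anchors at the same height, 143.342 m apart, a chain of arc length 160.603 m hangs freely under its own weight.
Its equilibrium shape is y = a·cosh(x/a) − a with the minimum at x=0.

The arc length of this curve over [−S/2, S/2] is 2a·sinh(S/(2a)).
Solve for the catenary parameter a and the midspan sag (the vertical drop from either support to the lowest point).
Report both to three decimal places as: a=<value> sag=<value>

seed: a₀ = √(S³/(24(L−S))) = √(143.342³/(24·17.261)) = 84.318252
iter 1: u=0.850006  f(a)=+6.344e-01  f'(a)=-4.398e-01  a ← 84.318252 − (+6.344e-01/-4.398e-01) = 85.760785
iter 2: u=0.835708  f(a)=+1.665e-02  f'(a)=-4.170e-01  a ← 85.760785 − (+1.665e-02/-4.170e-01) = 85.800707
iter 3: u=0.835319  f(a)=+1.215e-05  f'(a)=-4.164e-01  a ← 85.800707 − (+1.215e-05/-4.164e-01) = 85.800737
iter 4: u=0.835319  f(a)=+6.480e-12  f'(a)=-4.164e-01  a ← 85.800737 − (+6.480e-12/-4.164e-01) = 85.800737
converged: |Δa| < 1e-12 after 4 iterations
sag = a·(cosh(S/(2a)) − 1) = 85.800737·(cosh(0.835319) − 1) = 31.715634
T_max/T_min = cosh(S/(2a)) = 1.369643

a=85.801 sag=31.716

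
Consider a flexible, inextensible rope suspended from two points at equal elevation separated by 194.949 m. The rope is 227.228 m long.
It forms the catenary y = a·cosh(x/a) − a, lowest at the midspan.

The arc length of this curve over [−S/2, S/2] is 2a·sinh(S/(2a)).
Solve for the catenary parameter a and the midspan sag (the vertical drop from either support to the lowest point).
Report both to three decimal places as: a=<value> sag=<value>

a=100.136 sag=51.308

seed: a₀ = √(S³/(24(L−S))) = √(194.949³/(24·32.279)) = 97.794822
iter 1: u=0.996725  f(a)=+1.642e+00  f'(a)=-7.281e-01  a ← 97.794822 − (+1.642e+00/-7.281e-01) = 100.049832
iter 2: u=0.974260  f(a)=+5.850e-02  f'(a)=-6.770e-01  a ← 100.049832 − (+5.850e-02/-6.770e-01) = 100.136246
iter 3: u=0.973419  f(a)=+8.037e-05  f'(a)=-6.752e-01  a ← 100.136246 − (+8.037e-05/-6.752e-01) = 100.136365
iter 4: u=0.973418  f(a)=+1.521e-10  f'(a)=-6.752e-01  a ← 100.136365 − (+1.521e-10/-6.752e-01) = 100.136365
iter 5: u=0.973418  f(a)=-8.527e-14  f'(a)=-6.752e-01  a ← 100.136365 − (-8.527e-14/-6.752e-01) = 100.136365
converged: |Δa| < 1e-12 after 5 iterations
sag = a·(cosh(S/(2a)) − 1) = 100.136365·(cosh(0.973418) − 1) = 51.308122
T_max/T_min = cosh(S/(2a)) = 1.512383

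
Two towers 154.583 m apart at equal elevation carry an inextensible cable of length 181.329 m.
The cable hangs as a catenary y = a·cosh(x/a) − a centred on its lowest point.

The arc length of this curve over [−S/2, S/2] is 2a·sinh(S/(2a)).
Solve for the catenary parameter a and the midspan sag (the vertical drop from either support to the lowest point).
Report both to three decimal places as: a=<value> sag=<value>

a=77.754 sag=41.685

seed: a₀ = √(S³/(24(L−S))) = √(154.583³/(24·26.746)) = 75.859077
iter 1: u=1.018883  f(a)=+1.423e+00  f'(a)=-7.811e-01  a ← 75.859077 − (+1.423e+00/-7.811e-01) = 77.680942
iter 2: u=0.994987  f(a)=+5.288e-02  f'(a)=-7.240e-01  a ← 77.680942 − (+5.288e-02/-7.240e-01) = 77.753976
iter 3: u=0.994052  f(a)=+7.926e-05  f'(a)=-7.219e-01  a ← 77.753976 − (+7.926e-05/-7.219e-01) = 77.754086
iter 4: u=0.994051  f(a)=+1.787e-10  f'(a)=-7.219e-01  a ← 77.754086 − (+1.787e-10/-7.219e-01) = 77.754086
iter 5: u=0.994051  f(a)=-2.842e-14  f'(a)=-7.219e-01  a ← 77.754086 − (-2.842e-14/-7.219e-01) = 77.754086
converged: |Δa| < 1e-12 after 5 iterations
sag = a·(cosh(S/(2a)) − 1) = 77.754086·(cosh(0.994051) − 1) = 41.685227
T_max/T_min = cosh(S/(2a)) = 1.536116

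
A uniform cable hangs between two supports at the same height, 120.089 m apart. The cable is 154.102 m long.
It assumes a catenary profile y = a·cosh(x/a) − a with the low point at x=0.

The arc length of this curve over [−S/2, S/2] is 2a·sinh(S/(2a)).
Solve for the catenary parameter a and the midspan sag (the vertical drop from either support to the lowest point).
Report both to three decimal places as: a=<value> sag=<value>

a=47.902 sag=42.825

seed: a₀ = √(S³/(24(L−S))) = √(120.089³/(24·34.013)) = 46.060299
iter 1: u=1.303606  f(a)=+3.010e+00  f'(a)=-1.744e+00  a ← 46.060299 − (+3.010e+00/-1.744e+00) = 47.786509
iter 2: u=1.256516  f(a)=+1.775e-01  f'(a)=-1.543e+00  a ← 47.786509 − (+1.775e-01/-1.543e+00) = 47.901491
iter 3: u=1.253500  f(a)=+7.026e-04  f'(a)=-1.531e+00  a ← 47.901491 − (+7.026e-04/-1.531e+00) = 47.901950
iter 4: u=1.253488  f(a)=+1.111e-08  f'(a)=-1.531e+00  a ← 47.901950 − (+1.111e-08/-1.531e+00) = 47.901950
iter 5: u=1.253488  f(a)=-2.842e-14  f'(a)=-1.531e+00  a ← 47.901950 − (-2.842e-14/-1.531e+00) = 47.901950
converged: |Δa| < 1e-12 after 5 iterations
sag = a·(cosh(S/(2a)) − 1) = 47.901950·(cosh(1.253488) − 1) = 42.825408
T_max/T_min = cosh(S/(2a)) = 1.894022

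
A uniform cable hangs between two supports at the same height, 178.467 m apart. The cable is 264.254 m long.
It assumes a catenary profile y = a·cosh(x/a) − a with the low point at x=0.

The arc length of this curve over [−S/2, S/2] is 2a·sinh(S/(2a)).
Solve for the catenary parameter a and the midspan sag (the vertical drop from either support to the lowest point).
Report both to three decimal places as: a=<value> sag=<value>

a=55.979 sag=87.518

seed: a₀ = √(S³/(24(L−S))) = √(178.467³/(24·85.787)) = 52.543685
iter 1: u=1.698273  f(a)=+1.326e+01  f'(a)=-4.309e+00  a ← 52.543685 − (+1.326e+01/-4.309e+00) = 55.619568
iter 2: u=1.604354  f(a)=+1.253e+00  f'(a)=-3.530e+00  a ← 55.619568 − (+1.253e+00/-3.530e+00) = 55.974560
iter 3: u=1.594180  f(a)=+1.378e-02  f'(a)=-3.453e+00  a ← 55.974560 − (+1.378e-02/-3.453e+00) = 55.978552
iter 4: u=1.594066  f(a)=+1.707e-06  f'(a)=-3.452e+00  a ← 55.978552 − (+1.707e-06/-3.452e+00) = 55.978552
iter 5: u=1.594066  f(a)=+0.000e+00  f'(a)=-3.452e+00  a ← 55.978552 − (+0.000e+00/-3.452e+00) = 55.978552
converged: |Δa| < 1e-12 after 5 iterations
sag = a·(cosh(S/(2a)) − 1) = 55.978552·(cosh(1.594066) − 1) = 87.517589
T_max/T_min = cosh(S/(2a)) = 2.563413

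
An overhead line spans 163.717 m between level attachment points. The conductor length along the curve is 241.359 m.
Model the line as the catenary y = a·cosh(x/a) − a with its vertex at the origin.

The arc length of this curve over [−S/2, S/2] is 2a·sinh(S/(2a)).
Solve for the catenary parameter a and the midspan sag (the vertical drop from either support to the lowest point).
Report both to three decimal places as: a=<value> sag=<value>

a=51.661 sag=79.611

seed: a₀ = √(S³/(24(L−S))) = √(163.717³/(24·77.642)) = 48.527363
iter 1: u=1.686852  f(a)=+1.183e+01  f'(a)=-4.208e+00  a ← 48.527363 − (+1.183e+01/-4.208e+00) = 51.337504
iter 2: u=1.594517  f(a)=+1.105e+00  f'(a)=-3.455e+00  a ← 51.337504 − (+1.105e+00/-3.455e+00) = 51.657298
iter 3: u=1.584645  f(a)=+1.184e-02  f'(a)=-3.382e+00  a ← 51.657298 − (+1.184e-02/-3.382e+00) = 51.660801
iter 4: u=1.584538  f(a)=+1.393e-06  f'(a)=-3.381e+00  a ← 51.660801 − (+1.393e-06/-3.381e+00) = 51.660801
iter 5: u=1.584538  f(a)=+0.000e+00  f'(a)=-3.381e+00  a ← 51.660801 − (+0.000e+00/-3.381e+00) = 51.660801
converged: |Δa| < 1e-12 after 5 iterations
sag = a·(cosh(S/(2a)) − 1) = 51.660801·(cosh(1.584538) − 1) = 79.611359
T_max/T_min = cosh(S/(2a)) = 2.541040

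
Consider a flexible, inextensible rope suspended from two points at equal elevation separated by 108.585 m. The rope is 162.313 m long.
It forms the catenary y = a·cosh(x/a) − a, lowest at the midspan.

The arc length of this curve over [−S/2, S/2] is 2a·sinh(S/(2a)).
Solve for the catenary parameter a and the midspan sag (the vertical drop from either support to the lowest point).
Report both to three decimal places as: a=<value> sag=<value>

a=33.625 sag=54.222

seed: a₀ = √(S³/(24(L−S))) = √(108.585³/(24·53.728)) = 31.510028
iter 1: u=1.723023  f(a)=+8.563e+00  f'(a)=-4.536e+00  a ← 31.510028 − (+8.563e+00/-4.536e+00) = 33.397784
iter 2: u=1.625632  f(a)=+8.299e-01  f'(a)=-3.696e+00  a ← 33.397784 − (+8.299e-01/-3.696e+00) = 33.622322
iter 3: u=1.614775  f(a)=+9.641e-03  f'(a)=-3.610e+00  a ← 33.622322 − (+9.641e-03/-3.610e+00) = 33.624993
iter 4: u=1.614647  f(a)=+1.335e-06  f'(a)=-3.609e+00  a ← 33.624993 − (+1.335e-06/-3.609e+00) = 33.624993
iter 5: u=1.614647  f(a)=-2.842e-14  f'(a)=-3.609e+00  a ← 33.624993 − (-2.842e-14/-3.609e+00) = 33.624993
converged: |Δa| < 1e-12 after 5 iterations
sag = a·(cosh(S/(2a)) − 1) = 33.624993·(cosh(1.614647) − 1) = 54.221564
T_max/T_min = cosh(S/(2a)) = 2.612538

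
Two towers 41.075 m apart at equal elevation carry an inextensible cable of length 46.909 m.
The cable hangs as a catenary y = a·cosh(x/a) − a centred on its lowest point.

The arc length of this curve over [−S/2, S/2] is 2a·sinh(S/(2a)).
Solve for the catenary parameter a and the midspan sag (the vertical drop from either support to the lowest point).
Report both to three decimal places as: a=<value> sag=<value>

a=22.707 sag=9.939

seed: a₀ = √(S³/(24(L−S))) = √(41.075³/(24·5.834)) = 22.247311
iter 1: u=0.923145  f(a)=+2.537e-01  f'(a)=-5.705e-01  a ← 22.247311 − (+2.537e-01/-5.705e-01) = 22.691956
iter 2: u=0.905056  f(a)=+7.805e-03  f'(a)=-5.359e-01  a ← 22.691956 − (+7.805e-03/-5.359e-01) = 22.706520
iter 3: u=0.904476  f(a)=+7.908e-06  f'(a)=-5.348e-01  a ← 22.706520 − (+7.908e-06/-5.348e-01) = 22.706535
iter 4: u=0.904475  f(a)=+8.122e-12  f'(a)=-5.348e-01  a ← 22.706535 − (+8.122e-12/-5.348e-01) = 22.706535
converged: |Δa| < 1e-12 after 4 iterations
sag = a·(cosh(S/(2a)) − 1) = 22.706535·(cosh(0.904475) − 1) = 9.938531
T_max/T_min = cosh(S/(2a)) = 1.437695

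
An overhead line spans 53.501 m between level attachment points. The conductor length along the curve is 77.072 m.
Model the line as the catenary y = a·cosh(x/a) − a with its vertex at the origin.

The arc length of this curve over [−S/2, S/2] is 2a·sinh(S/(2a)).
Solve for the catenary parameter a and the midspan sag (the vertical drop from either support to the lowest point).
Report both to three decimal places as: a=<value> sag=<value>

seed: a₀ = √(S³/(24(L−S))) = √(53.501³/(24·23.571)) = 16.453118
iter 1: u=1.625862  f(a)=+3.319e+00  f'(a)=-3.698e+00  a ← 16.453118 − (+3.319e+00/-3.698e+00) = 17.350656
iter 2: u=1.541757  f(a)=+2.909e-01  f'(a)=-3.075e+00  a ← 17.350656 − (+2.909e-01/-3.075e+00) = 17.445252
iter 3: u=1.533397  f(a)=+2.710e-03  f'(a)=-3.018e+00  a ← 17.445252 − (+2.710e-03/-3.018e+00) = 17.446150
iter 4: u=1.533318  f(a)=+2.400e-07  f'(a)=-3.018e+00  a ← 17.446150 − (+2.400e-07/-3.018e+00) = 17.446150
iter 5: u=1.533318  f(a)=+0.000e+00  f'(a)=-3.018e+00  a ← 17.446150 − (+0.000e+00/-3.018e+00) = 17.446150
converged: |Δa| < 1e-12 after 5 iterations
sag = a·(cosh(S/(2a)) − 1) = 17.446150·(cosh(1.533318) − 1) = 24.855049
T_max/T_min = cosh(S/(2a)) = 2.424672

a=17.446 sag=24.855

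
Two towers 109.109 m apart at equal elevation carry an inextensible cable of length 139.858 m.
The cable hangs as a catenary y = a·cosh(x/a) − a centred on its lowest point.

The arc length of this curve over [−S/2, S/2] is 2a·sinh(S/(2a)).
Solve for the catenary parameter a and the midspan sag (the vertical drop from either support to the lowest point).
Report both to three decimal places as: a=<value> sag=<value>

a=43.623 sag=38.797

seed: a₀ = √(S³/(24(L−S))) = √(109.109³/(24·30.749)) = 41.953649
iter 1: u=1.300352  f(a)=+2.707e+00  f'(a)=-1.729e+00  a ← 41.953649 − (+2.707e+00/-1.729e+00) = 43.519061
iter 2: u=1.253577  f(a)=+1.589e-01  f'(a)=-1.532e+00  a ← 43.519061 − (+1.589e-01/-1.532e+00) = 43.622794
iter 3: u=1.250596  f(a)=+6.229e-04  f'(a)=-1.520e+00  a ← 43.622794 − (+6.229e-04/-1.520e+00) = 43.623204
iter 4: u=1.250584  f(a)=+9.655e-09  f'(a)=-1.520e+00  a ← 43.623204 − (+9.655e-09/-1.520e+00) = 43.623204
iter 5: u=1.250584  f(a)=+0.000e+00  f'(a)=-1.520e+00  a ← 43.623204 − (+0.000e+00/-1.520e+00) = 43.623204
converged: |Δa| < 1e-12 after 5 iterations
sag = a·(cosh(S/(2a)) − 1) = 43.623204·(cosh(1.250584) − 1) = 38.796751
T_max/T_min = cosh(S/(2a)) = 1.889360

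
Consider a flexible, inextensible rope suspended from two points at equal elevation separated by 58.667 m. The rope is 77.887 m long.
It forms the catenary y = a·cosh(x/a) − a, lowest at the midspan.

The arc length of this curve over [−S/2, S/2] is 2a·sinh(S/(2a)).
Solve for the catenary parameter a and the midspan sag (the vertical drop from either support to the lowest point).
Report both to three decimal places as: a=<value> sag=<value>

a=21.881 sag=22.788

seed: a₀ = √(S³/(24(L−S))) = √(58.667³/(24·19.220)) = 20.922256
iter 1: u=1.402024  f(a)=+1.980e+00  f'(a)=-2.225e+00  a ← 20.922256 − (+1.980e+00/-2.225e+00) = 21.812198
iter 2: u=1.344821  f(a)=+1.333e-01  f'(a)=-1.934e+00  a ← 21.812198 − (+1.333e-01/-1.934e+00) = 21.881129
iter 3: u=1.340584  f(a)=+7.012e-04  f'(a)=-1.914e+00  a ← 21.881129 − (+7.012e-04/-1.914e+00) = 21.881495
iter 4: u=1.340562  f(a)=+1.962e-08  f'(a)=-1.914e+00  a ← 21.881495 − (+1.962e-08/-1.914e+00) = 21.881495
iter 5: u=1.340562  f(a)=-1.421e-14  f'(a)=-1.914e+00  a ← 21.881495 − (-1.421e-14/-1.914e+00) = 21.881495
converged: |Δa| < 1e-12 after 5 iterations
sag = a·(cosh(S/(2a)) − 1) = 21.881495·(cosh(1.340562) − 1) = 22.788361
T_max/T_min = cosh(S/(2a)) = 2.041444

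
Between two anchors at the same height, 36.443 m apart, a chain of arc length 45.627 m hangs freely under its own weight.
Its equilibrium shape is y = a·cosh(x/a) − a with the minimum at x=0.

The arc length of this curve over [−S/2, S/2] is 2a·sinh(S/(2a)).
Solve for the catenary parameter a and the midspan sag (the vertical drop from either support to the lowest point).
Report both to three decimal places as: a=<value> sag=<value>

a=15.349 sag=12.147

seed: a₀ = √(S³/(24(L−S))) = √(36.443³/(24·9.184)) = 14.818342
iter 1: u=1.229658  f(a)=+7.199e-01  f'(a)=-1.437e+00  a ← 14.818342 − (+7.199e-01/-1.437e+00) = 15.319161
iter 2: u=1.189458  f(a)=+3.810e-02  f'(a)=-1.289e+00  a ← 15.319161 − (+3.810e-02/-1.289e+00) = 15.348726
iter 3: u=1.187167  f(a)=+1.200e-04  f'(a)=-1.281e+00  a ← 15.348726 − (+1.200e-04/-1.281e+00) = 15.348819
iter 4: u=1.187160  f(a)=+1.198e-09  f'(a)=-1.281e+00  a ← 15.348819 − (+1.198e-09/-1.281e+00) = 15.348819
iter 5: u=1.187160  f(a)=-2.132e-14  f'(a)=-1.281e+00  a ← 15.348819 − (-2.132e-14/-1.281e+00) = 15.348819
converged: |Δa| < 1e-12 after 5 iterations
sag = a·(cosh(S/(2a)) − 1) = 15.348819·(cosh(1.187160) − 1) = 12.147399
T_max/T_min = cosh(S/(2a)) = 1.791422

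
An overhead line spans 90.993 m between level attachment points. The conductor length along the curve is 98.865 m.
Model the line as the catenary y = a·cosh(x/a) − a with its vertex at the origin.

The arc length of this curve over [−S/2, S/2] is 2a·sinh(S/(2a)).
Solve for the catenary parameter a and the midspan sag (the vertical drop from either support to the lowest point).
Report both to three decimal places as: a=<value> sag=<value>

a=63.952 sag=16.878

seed: a₀ = √(S³/(24(L−S))) = √(90.993³/(24·7.872)) = 63.148612
iter 1: u=0.720467  f(a)=+2.069e-01  f'(a)=-2.625e-01  a ← 63.148612 − (+2.069e-01/-2.625e-01) = 63.936613
iter 2: u=0.711588  f(a)=+3.936e-03  f'(a)=-2.526e-01  a ← 63.936613 − (+3.936e-03/-2.526e-01) = 63.952194
iter 3: u=0.711414  f(a)=+1.486e-06  f'(a)=-2.524e-01  a ← 63.952194 − (+1.486e-06/-2.524e-01) = 63.952199
iter 4: u=0.711414  f(a)=+2.132e-13  f'(a)=-2.524e-01  a ← 63.952199 − (+2.132e-13/-2.524e-01) = 63.952199
converged: |Δa| < 1e-12 after 4 iterations
sag = a·(cosh(S/(2a)) − 1) = 63.952199·(cosh(0.711414) − 1) = 16.877596
T_max/T_min = cosh(S/(2a)) = 1.263910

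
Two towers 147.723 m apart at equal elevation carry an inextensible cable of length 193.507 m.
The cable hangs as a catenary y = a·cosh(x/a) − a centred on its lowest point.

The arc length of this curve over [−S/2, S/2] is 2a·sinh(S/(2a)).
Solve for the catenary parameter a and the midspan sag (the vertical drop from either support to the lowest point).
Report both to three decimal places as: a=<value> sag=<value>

a=56.521 sag=55.532

seed: a₀ = √(S³/(24(L−S))) = √(147.723³/(24·45.784)) = 54.163870
iter 1: u=1.363667  f(a)=+4.450e+00  f'(a)=-2.027e+00  a ← 54.163870 − (+4.450e+00/-2.027e+00) = 56.359904
iter 2: u=1.310533  f(a)=+2.850e-01  f'(a)=-1.775e+00  a ← 56.359904 − (+2.850e-01/-1.775e+00) = 56.520488
iter 3: u=1.306809  f(a)=+1.345e-03  f'(a)=-1.758e+00  a ← 56.520488 − (+1.345e-03/-1.758e+00) = 56.521253
iter 4: u=1.306792  f(a)=+3.029e-08  f'(a)=-1.758e+00  a ← 56.521253 − (+3.029e-08/-1.758e+00) = 56.521253
iter 5: u=1.306792  f(a)=+0.000e+00  f'(a)=-1.758e+00  a ← 56.521253 − (+0.000e+00/-1.758e+00) = 56.521253
converged: |Δa| < 1e-12 after 5 iterations
sag = a·(cosh(S/(2a)) − 1) = 56.521253·(cosh(1.306792) − 1) = 55.531823
T_max/T_min = cosh(S/(2a)) = 1.982495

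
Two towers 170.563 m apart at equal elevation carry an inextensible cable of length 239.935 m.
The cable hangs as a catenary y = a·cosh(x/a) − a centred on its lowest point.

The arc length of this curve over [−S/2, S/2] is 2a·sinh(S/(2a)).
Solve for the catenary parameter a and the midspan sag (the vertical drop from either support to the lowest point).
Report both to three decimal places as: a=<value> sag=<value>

seed: a₀ = √(S³/(24(L−S))) = √(170.563³/(24·69.372)) = 54.592064
iter 1: u=1.562159  f(a)=+8.973e+00  f'(a)=-3.218e+00  a ← 54.592064 − (+8.973e+00/-3.218e+00) = 57.380369
iter 2: u=1.486249  f(a)=+7.333e-01  f'(a)=-2.712e+00  a ← 57.380369 − (+7.333e-01/-2.712e+00) = 57.650776
iter 3: u=1.479278  f(a)=+5.860e-03  f'(a)=-2.669e+00  a ← 57.650776 − (+5.860e-03/-2.669e+00) = 57.652972
iter 4: u=1.479221  f(a)=+3.809e-07  f'(a)=-2.668e+00  a ← 57.652972 − (+3.809e-07/-2.668e+00) = 57.652972
iter 5: u=1.479221  f(a)=+5.684e-14  f'(a)=-2.668e+00  a ← 57.652972 − (+5.684e-14/-2.668e+00) = 57.652972
converged: |Δa| < 1e-12 after 5 iterations
sag = a·(cosh(S/(2a)) − 1) = 57.652972·(cosh(1.479221) − 1) = 75.448742
T_max/T_min = cosh(S/(2a)) = 2.308670

a=57.653 sag=75.449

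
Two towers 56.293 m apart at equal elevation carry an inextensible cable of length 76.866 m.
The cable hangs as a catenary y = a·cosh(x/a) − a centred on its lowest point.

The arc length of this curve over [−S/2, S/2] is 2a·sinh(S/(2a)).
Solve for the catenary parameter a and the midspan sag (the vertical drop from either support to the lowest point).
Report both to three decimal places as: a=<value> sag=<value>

seed: a₀ = √(S³/(24(L−S))) = √(56.293³/(24·20.573)) = 19.007594
iter 1: u=1.480803  f(a)=+2.377e+00  f'(a)=-2.678e+00  a ← 19.007594 − (+2.377e+00/-2.678e+00) = 19.895169
iter 2: u=1.414740  f(a)=+1.766e-01  f'(a)=-2.294e+00  a ← 19.895169 − (+1.766e-01/-2.294e+00) = 19.972183
iter 3: u=1.409285  f(a)=+1.148e-03  f'(a)=-2.264e+00  a ← 19.972183 − (+1.148e-03/-2.264e+00) = 19.972690
iter 4: u=1.409249  f(a)=+4.925e-08  f'(a)=-2.264e+00  a ← 19.972690 − (+4.925e-08/-2.264e+00) = 19.972690
iter 5: u=1.409249  f(a)=+0.000e+00  f'(a)=-2.264e+00  a ← 19.972690 − (+0.000e+00/-2.264e+00) = 19.972690
converged: |Δa| < 1e-12 after 5 iterations
sag = a·(cosh(S/(2a)) − 1) = 19.972690·(cosh(1.409249) − 1) = 23.340170
T_max/T_min = cosh(S/(2a)) = 2.168604

a=19.973 sag=23.340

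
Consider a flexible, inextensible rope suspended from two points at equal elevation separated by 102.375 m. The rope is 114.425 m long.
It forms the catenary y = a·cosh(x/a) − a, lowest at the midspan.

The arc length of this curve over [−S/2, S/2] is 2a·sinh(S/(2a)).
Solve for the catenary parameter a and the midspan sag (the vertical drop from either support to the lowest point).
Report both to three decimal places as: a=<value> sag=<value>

a=61.958 sag=22.375

seed: a₀ = √(S³/(24(L−S))) = √(102.375³/(24·12.050)) = 60.910439
iter 1: u=0.840373  f(a)=+4.327e-01  f'(a)=-4.243e-01  a ← 60.910439 − (+4.327e-01/-4.243e-01) = 61.930253
iter 2: u=0.826535  f(a)=+1.111e-02  f'(a)=-4.028e-01  a ← 61.930253 − (+1.111e-02/-4.028e-01) = 61.957828
iter 3: u=0.826167  f(a)=+7.745e-06  f'(a)=-4.022e-01  a ← 61.957828 − (+7.745e-06/-4.022e-01) = 61.957847
iter 4: u=0.826167  f(a)=+3.752e-12  f'(a)=-4.022e-01  a ← 61.957847 − (+3.752e-12/-4.022e-01) = 61.957847
converged: |Δa| < 1e-12 after 4 iterations
sag = a·(cosh(S/(2a)) − 1) = 61.957847·(cosh(0.826167) − 1) = 22.375094
T_max/T_min = cosh(S/(2a)) = 1.361134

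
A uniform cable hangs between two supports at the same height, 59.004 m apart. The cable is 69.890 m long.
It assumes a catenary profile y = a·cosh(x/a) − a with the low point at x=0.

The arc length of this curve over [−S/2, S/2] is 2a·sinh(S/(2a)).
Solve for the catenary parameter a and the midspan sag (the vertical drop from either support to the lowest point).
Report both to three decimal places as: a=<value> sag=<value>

a=28.785 sag=16.489

seed: a₀ = √(S³/(24(L−S))) = √(59.004³/(24·10.886)) = 28.040283
iter 1: u=1.052129  f(a)=+6.187e-01  f'(a)=-8.659e-01  a ← 28.040283 − (+6.187e-01/-8.659e-01) = 28.754768
iter 2: u=1.025986  f(a)=+2.443e-02  f'(a)=-7.987e-01  a ← 28.754768 − (+2.443e-02/-7.987e-01) = 28.785361
iter 3: u=1.024896  f(a)=+4.159e-05  f'(a)=-7.960e-01  a ← 28.785361 − (+4.159e-05/-7.960e-01) = 28.785413
iter 4: u=1.024894  f(a)=+1.209e-10  f'(a)=-7.960e-01  a ← 28.785413 − (+1.209e-10/-7.960e-01) = 28.785413
iter 5: u=1.024894  f(a)=+0.000e+00  f'(a)=-7.960e-01  a ← 28.785413 − (+0.000e+00/-7.960e-01) = 28.785413
converged: |Δa| < 1e-12 after 5 iterations
sag = a·(cosh(S/(2a)) − 1) = 28.785413·(cosh(1.024894) − 1) = 16.488785
T_max/T_min = cosh(S/(2a)) = 1.572817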